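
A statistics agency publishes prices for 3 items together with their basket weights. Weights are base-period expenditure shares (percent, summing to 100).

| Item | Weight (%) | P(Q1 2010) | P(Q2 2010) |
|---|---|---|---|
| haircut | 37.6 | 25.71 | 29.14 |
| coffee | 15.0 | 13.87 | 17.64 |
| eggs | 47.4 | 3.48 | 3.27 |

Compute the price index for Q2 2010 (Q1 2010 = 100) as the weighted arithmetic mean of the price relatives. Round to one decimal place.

106.2

haircut: 37.6 × (29.14/25.71) = 37.6 × 1.133411 = 42.6163
coffee: 15.0 × (17.64/13.87) = 15.0 × 1.271810 = 19.0771
eggs: 47.4 × (3.27/3.48) = 47.4 × 0.939655 = 44.5397
Index = Σ wᵢ·(p₁ᵢ/p₀ᵢ) = 42.6163 + 19.0771 + 44.5397 = 106.2331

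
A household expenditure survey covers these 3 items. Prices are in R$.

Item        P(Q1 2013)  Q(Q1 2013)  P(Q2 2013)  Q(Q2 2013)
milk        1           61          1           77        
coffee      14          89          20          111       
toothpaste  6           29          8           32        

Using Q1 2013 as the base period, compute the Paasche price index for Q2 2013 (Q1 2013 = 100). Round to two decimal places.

Paasche price index uses current-period quantities as weights.
ΣP(Q2 2013)·Q(Q2 2013) = 1×77 + 20×111 + 8×32 = 77 + 2220 + 256 = 2553
ΣP(Q1 2013)·Q(Q2 2013) = 1×77 + 14×111 + 6×32 = 77 + 1554 + 192 = 1823
Index = 2553 / 1823 × 100 = 140.0439

140.04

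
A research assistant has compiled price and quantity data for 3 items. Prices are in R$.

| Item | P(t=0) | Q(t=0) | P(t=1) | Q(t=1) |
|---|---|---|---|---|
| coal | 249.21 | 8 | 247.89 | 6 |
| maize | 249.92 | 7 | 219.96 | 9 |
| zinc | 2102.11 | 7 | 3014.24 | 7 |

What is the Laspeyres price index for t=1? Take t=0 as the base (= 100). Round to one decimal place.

133.4

Laspeyres price index uses base-period quantities as weights.
ΣP(t=1)·Q(t=0) = 247.89×8 + 219.96×7 + 3014.24×7 = 1983.12 + 1539.72 + 21099.68 = 24622.52
ΣP(t=0)·Q(t=0) = 249.21×8 + 249.92×7 + 2102.11×7 = 1993.68 + 1749.44 + 14714.77 = 18457.89
Index = 24622.52 / 18457.89 × 100 = 133.3983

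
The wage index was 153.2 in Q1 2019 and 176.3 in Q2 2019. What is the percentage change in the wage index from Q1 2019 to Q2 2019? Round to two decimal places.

15.08%

Change = (176.3 − 153.2) / 153.2 × 100
       = 23.1 / 153.2 × 100 = 15.0783%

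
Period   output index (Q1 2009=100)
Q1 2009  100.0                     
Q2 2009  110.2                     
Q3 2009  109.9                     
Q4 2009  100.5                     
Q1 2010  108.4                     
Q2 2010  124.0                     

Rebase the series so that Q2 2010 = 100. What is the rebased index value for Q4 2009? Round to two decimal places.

81.05

Rebased(Q4 2009) = 100.5 / 124.0 × 100 = 81.0484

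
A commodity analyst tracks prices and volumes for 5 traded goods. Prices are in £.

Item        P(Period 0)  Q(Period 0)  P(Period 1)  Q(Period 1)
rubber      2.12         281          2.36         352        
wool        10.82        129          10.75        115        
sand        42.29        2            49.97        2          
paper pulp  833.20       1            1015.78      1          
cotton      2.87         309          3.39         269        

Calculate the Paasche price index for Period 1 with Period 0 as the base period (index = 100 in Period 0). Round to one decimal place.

111.3

Paasche price index uses current-period quantities as weights.
ΣP(Period 1)·Q(Period 1) = 2.36×352 + 10.75×115 + 49.97×2 + 1015.78×1 + 3.39×269 = 830.72 + 1236.25 + 99.94 + 1015.78 + 911.91 = 4094.6
ΣP(Period 0)·Q(Period 1) = 2.12×352 + 10.82×115 + 42.29×2 + 833.20×1 + 2.87×269 = 746.24 + 1244.3 + 84.58 + 833.2 + 772.03 = 3680.35
Index = 4094.6 / 3680.35 × 100 = 111.2557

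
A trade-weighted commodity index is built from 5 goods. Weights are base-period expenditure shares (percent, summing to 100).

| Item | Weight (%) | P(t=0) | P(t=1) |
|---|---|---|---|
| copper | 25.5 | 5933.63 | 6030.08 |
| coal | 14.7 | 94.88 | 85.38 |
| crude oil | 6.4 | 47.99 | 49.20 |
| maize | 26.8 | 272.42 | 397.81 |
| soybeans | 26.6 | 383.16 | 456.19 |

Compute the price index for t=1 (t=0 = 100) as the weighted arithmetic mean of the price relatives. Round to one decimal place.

copper: 25.5 × (6030.08/5933.63) = 25.5 × 1.016255 = 25.9145
coal: 14.7 × (85.38/94.88) = 14.7 × 0.899874 = 13.2281
crude oil: 6.4 × (49.20/47.99) = 6.4 × 1.025214 = 6.5614
maize: 26.8 × (397.81/272.42) = 26.8 × 1.460282 = 39.1356
soybeans: 26.6 × (456.19/383.16) = 26.6 × 1.190599 = 31.6699
Index = Σ wᵢ·(p₁ᵢ/p₀ᵢ) = 25.9145 + 13.2281 + 6.5614 + 39.1356 + 31.6699 = 116.5095

116.5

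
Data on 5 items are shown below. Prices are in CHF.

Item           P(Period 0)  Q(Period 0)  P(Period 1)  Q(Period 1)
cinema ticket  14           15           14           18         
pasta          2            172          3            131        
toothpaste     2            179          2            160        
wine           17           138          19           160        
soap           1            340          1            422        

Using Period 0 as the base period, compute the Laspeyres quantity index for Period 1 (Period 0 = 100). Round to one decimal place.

110.5

Laspeyres quantity index uses base-period prices as weights.
ΣP(Period 0)·Q(Period 1) = 14×18 + 2×131 + 2×160 + 17×160 + 1×422 = 252 + 262 + 320 + 2720 + 422 = 3976
ΣP(Period 0)·Q(Period 0) = 14×15 + 2×172 + 2×179 + 17×138 + 1×340 = 210 + 344 + 358 + 2346 + 340 = 3598
Index = 3976 / 3598 × 100 = 110.5058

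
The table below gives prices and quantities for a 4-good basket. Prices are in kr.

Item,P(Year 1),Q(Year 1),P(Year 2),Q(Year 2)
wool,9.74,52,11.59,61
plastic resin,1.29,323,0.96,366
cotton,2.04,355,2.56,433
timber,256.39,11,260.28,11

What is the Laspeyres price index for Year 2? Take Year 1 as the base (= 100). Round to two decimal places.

Laspeyres price index uses base-period quantities as weights.
ΣP(Year 2)·Q(Year 1) = 11.59×52 + 0.96×323 + 2.56×355 + 260.28×11 = 602.68 + 310.08 + 908.8 + 2863.08 = 4684.64
ΣP(Year 1)·Q(Year 1) = 9.74×52 + 1.29×323 + 2.04×355 + 256.39×11 = 506.48 + 416.67 + 724.2 + 2820.29 = 4467.64
Index = 4684.64 / 4467.64 × 100 = 104.8572

104.86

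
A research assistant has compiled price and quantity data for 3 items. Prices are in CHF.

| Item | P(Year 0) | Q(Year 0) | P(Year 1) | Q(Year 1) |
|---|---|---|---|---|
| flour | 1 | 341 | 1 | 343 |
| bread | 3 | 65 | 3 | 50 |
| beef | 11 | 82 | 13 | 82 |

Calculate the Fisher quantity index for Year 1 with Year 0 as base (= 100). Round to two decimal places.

97.16

Laspeyres component (base-period weights):
ΣP(Year 0)Q(Year 1) = 1×343 + 3×50 + 11×82 = 343 + 150 + 902 = 1395
ΣP(Year 0)Q(Year 0) = 1×341 + 3×65 + 11×82 = 341 + 195 + 902 = 1438
L = 1395 / 1438 × 100 = 97.0097
Paasche component (current-period weights):
ΣP(Year 1)Q(Year 1) = 1×343 + 3×50 + 13×82 = 343 + 150 + 1066 = 1559
ΣP(Year 1)Q(Year 0) = 1×341 + 3×65 + 13×82 = 341 + 195 + 1066 = 1602
P = 1559 / 1602 × 100 = 97.3159
Fisher = √(L × P) = √(97.0097 × 97.3159) = 97.1627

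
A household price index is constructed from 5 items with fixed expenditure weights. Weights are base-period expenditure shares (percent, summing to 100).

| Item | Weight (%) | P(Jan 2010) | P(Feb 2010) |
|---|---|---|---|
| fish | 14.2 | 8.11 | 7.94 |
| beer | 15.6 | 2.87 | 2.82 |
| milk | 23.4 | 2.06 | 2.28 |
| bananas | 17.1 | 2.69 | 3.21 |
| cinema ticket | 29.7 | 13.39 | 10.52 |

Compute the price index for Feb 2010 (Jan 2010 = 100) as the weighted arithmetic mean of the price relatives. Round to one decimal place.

fish: 14.2 × (7.94/8.11) = 14.2 × 0.979038 = 13.9023
beer: 15.6 × (2.82/2.87) = 15.6 × 0.982578 = 15.3282
milk: 23.4 × (2.28/2.06) = 23.4 × 1.106796 = 25.8990
bananas: 17.1 × (3.21/2.69) = 17.1 × 1.193309 = 20.4056
cinema ticket: 29.7 × (10.52/13.39) = 29.7 × 0.785661 = 23.3341
Index = Σ wᵢ·(p₁ᵢ/p₀ᵢ) = 13.9023 + 15.3282 + 25.8990 + 20.4056 + 23.3341 = 98.8693

98.9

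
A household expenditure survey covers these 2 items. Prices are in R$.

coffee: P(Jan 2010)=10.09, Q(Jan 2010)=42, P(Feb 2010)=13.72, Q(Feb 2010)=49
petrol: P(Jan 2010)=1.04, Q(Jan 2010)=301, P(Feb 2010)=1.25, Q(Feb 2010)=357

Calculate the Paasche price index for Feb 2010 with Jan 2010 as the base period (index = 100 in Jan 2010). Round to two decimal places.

129.21

Paasche price index uses current-period quantities as weights.
ΣP(Feb 2010)·Q(Feb 2010) = 13.72×49 + 1.25×357 = 672.28 + 446.25 = 1118.53
ΣP(Jan 2010)·Q(Feb 2010) = 10.09×49 + 1.04×357 = 494.41 + 371.28 = 865.69
Index = 1118.53 / 865.69 × 100 = 129.2068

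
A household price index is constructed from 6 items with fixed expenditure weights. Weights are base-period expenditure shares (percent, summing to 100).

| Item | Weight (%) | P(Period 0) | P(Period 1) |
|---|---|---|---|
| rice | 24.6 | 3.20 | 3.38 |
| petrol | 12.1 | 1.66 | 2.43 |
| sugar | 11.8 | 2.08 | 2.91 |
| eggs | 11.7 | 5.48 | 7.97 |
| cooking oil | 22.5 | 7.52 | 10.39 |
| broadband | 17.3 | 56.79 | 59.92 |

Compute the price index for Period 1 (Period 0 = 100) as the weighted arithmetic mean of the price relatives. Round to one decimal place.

rice: 24.6 × (3.38/3.20) = 24.6 × 1.056250 = 25.9838
petrol: 12.1 × (2.43/1.66) = 12.1 × 1.463855 = 17.7127
sugar: 11.8 × (2.91/2.08) = 11.8 × 1.399038 = 16.5087
eggs: 11.7 × (7.97/5.48) = 11.7 × 1.454380 = 17.0162
cooking oil: 22.5 × (10.39/7.52) = 22.5 × 1.381649 = 31.0871
broadband: 17.3 × (59.92/56.79) = 17.3 × 1.055115 = 18.2535
Index = Σ wᵢ·(p₁ᵢ/p₀ᵢ) = 25.9838 + 17.7127 + 16.5087 + 17.0162 + 31.0871 + 18.2535 = 126.5619

126.6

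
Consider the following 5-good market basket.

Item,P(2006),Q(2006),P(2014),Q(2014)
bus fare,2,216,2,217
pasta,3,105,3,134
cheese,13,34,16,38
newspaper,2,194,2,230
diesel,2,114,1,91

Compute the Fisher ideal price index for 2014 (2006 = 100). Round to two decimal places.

100.25

Laspeyres component (base-period weights):
ΣP(2014)Q(2006) = 2×216 + 3×105 + 16×34 + 2×194 + 1×114 = 432 + 315 + 544 + 388 + 114 = 1793
ΣP(2006)Q(2006) = 2×216 + 3×105 + 13×34 + 2×194 + 2×114 = 432 + 315 + 442 + 388 + 228 = 1805
L = 1793 / 1805 × 100 = 99.3352
Paasche component (current-period weights):
ΣP(2014)Q(2014) = 2×217 + 3×134 + 16×38 + 2×230 + 1×91 = 434 + 402 + 608 + 460 + 91 = 1995
ΣP(2006)Q(2014) = 2×217 + 3×134 + 13×38 + 2×230 + 2×91 = 434 + 402 + 494 + 460 + 182 = 1972
P = 1995 / 1972 × 100 = 101.1663
Fisher = √(L × P) = √(99.3352 × 101.1663) = 100.2466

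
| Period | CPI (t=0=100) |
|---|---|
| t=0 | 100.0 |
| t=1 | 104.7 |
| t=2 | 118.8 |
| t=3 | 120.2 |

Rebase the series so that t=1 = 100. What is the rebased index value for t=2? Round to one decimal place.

113.5

Rebased(t=2) = 118.8 / 104.7 × 100 = 113.4670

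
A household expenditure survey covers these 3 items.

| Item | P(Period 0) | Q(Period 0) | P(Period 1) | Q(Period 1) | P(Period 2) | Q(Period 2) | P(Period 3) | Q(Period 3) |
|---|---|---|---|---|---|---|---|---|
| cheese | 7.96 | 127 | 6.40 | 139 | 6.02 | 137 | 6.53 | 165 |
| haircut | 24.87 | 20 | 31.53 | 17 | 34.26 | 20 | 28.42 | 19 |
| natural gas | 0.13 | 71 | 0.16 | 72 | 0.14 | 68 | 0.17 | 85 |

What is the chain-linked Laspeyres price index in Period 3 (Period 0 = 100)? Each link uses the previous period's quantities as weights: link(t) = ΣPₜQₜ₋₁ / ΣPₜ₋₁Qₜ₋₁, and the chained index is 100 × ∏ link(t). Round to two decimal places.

Link Period 0→Period 1:
ΣP(Period 1)Q(Period 0) = 6.40×127 + 31.53×20 + 0.16×71 = 812.8 + 630.6 + 11.36 = 1454.76
ΣP(Period 0)Q(Period 0) = 7.96×127 + 24.87×20 + 0.13×71 = 1010.92 + 497.4 + 9.23 = 1517.55
link = 1454.76/1517.55 = 0.958624
Link Period 1→Period 2:
ΣP(Period 2)Q(Period 1) = 6.02×139 + 34.26×17 + 0.14×72 = 836.78 + 582.42 + 10.08 = 1429.28
ΣP(Period 1)Q(Period 1) = 6.40×139 + 31.53×17 + 0.16×72 = 889.6 + 536.01 + 11.52 = 1437.13
link = 1429.28/1437.13 = 0.994538
Link Period 2→Period 3:
ΣP(Period 3)Q(Period 2) = 6.53×137 + 28.42×20 + 0.17×68 = 894.61 + 568.4 + 11.56 = 1474.57
ΣP(Period 2)Q(Period 2) = 6.02×137 + 34.26×20 + 0.14×68 = 824.74 + 685.2 + 9.52 = 1519.46
link = 1474.57/1519.46 = 0.970457
Chained index = 100 × 0.958624 × 0.994538 × 0.970457 = 92.5222

92.52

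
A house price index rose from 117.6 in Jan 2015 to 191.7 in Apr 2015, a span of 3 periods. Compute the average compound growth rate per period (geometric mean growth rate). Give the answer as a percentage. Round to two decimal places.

Growth factor = (191.7/117.6)^(1/3) = (1.630102)^(1/3) = 1.176896
Growth rate = 1.176896 − 1 = 0.176896 = 17.6896%

17.69%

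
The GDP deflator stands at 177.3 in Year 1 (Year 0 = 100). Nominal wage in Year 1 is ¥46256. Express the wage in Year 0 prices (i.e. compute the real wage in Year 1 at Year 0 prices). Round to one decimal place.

26089.1

Real = Nominal ÷ (Index/100) = 46256 ÷ (177.3/100)
     = 46256 ÷ 1.773 = 26089.1145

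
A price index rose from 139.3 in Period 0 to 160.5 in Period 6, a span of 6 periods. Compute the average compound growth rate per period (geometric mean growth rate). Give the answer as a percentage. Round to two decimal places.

Growth factor = (160.5/139.3)^(1/6) = (1.152190)^(1/6) = 1.023892
Growth rate = 1.023892 − 1 = 0.023892 = 2.3892%

2.39%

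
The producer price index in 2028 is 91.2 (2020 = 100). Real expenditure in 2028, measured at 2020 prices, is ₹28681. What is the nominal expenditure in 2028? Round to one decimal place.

Nominal = Real × (Index/100) = 28681 × (91.2/100)
        = 28681 × 0.912 = 26157.0720

26157.1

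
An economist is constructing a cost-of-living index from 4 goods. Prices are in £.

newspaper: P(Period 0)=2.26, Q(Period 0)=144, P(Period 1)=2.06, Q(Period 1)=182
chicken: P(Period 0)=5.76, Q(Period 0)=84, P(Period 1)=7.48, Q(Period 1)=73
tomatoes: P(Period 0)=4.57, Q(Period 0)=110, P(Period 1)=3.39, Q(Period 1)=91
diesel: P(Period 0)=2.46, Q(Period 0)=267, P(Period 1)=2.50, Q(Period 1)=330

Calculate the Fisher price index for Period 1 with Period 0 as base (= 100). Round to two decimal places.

99.79

Laspeyres component (base-period weights):
ΣP(Period 1)Q(Period 0) = 2.06×144 + 7.48×84 + 3.39×110 + 2.50×267 = 296.64 + 628.32 + 372.9 + 667.5 = 1965.36
ΣP(Period 0)Q(Period 0) = 2.26×144 + 5.76×84 + 4.57×110 + 2.46×267 = 325.44 + 483.84 + 502.7 + 656.82 = 1968.8
L = 1965.36 / 1968.8 × 100 = 99.8253
Paasche component (current-period weights):
ΣP(Period 1)Q(Period 1) = 2.06×182 + 7.48×73 + 3.39×91 + 2.50×330 = 374.92 + 546.04 + 308.49 + 825 = 2054.45
ΣP(Period 0)Q(Period 1) = 2.26×182 + 5.76×73 + 4.57×91 + 2.46×330 = 411.32 + 420.48 + 415.87 + 811.8 = 2059.47
P = 2054.45 / 2059.47 × 100 = 99.7562
Fisher = √(L × P) = √(99.8253 × 99.7562) = 99.7908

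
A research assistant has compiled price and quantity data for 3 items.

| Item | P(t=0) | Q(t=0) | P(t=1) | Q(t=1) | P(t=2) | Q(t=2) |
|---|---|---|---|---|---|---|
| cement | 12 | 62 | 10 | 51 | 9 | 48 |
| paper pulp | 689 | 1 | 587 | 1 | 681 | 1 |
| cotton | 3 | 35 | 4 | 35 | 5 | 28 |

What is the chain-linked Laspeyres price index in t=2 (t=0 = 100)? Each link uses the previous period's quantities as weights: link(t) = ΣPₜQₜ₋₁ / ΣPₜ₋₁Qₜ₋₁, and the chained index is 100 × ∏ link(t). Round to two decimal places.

93.10

Link t=0→t=1:
ΣP(t=1)Q(t=0) = 10×62 + 587×1 + 4×35 = 620 + 587 + 140 = 1347
ΣP(t=0)Q(t=0) = 12×62 + 689×1 + 3×35 = 744 + 689 + 105 = 1538
link = 1347/1538 = 0.875813
Link t=1→t=2:
ΣP(t=2)Q(t=1) = 9×51 + 681×1 + 5×35 = 459 + 681 + 175 = 1315
ΣP(t=1)Q(t=1) = 10×51 + 587×1 + 4×35 = 510 + 587 + 140 = 1237
link = 1315/1237 = 1.063056
Chained index = 100 × 0.875813 × 1.063056 = 93.1038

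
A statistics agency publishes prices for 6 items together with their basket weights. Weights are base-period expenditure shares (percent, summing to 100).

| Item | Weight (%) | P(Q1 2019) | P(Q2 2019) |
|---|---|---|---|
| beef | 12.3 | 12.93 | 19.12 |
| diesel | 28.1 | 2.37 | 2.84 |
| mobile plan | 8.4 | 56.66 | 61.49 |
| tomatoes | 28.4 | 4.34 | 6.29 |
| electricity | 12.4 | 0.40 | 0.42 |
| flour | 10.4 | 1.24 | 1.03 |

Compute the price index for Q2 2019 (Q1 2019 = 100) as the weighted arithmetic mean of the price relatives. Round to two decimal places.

beef: 12.3 × (19.12/12.93) = 12.3 × 1.478732 = 18.1884
diesel: 28.1 × (2.84/2.37) = 28.1 × 1.198312 = 33.6726
mobile plan: 8.4 × (61.49/56.66) = 8.4 × 1.085245 = 9.1161
tomatoes: 28.4 × (6.29/4.34) = 28.4 × 1.449309 = 41.1604
electricity: 12.4 × (0.42/0.40) = 12.4 × 1.050000 = 13.0200
flour: 10.4 × (1.03/1.24) = 10.4 × 0.830645 = 8.6387
Index = Σ wᵢ·(p₁ᵢ/p₀ᵢ) = 18.1884 + 33.6726 + 9.1161 + 41.1604 + 13.0200 + 8.6387 = 123.7961

123.80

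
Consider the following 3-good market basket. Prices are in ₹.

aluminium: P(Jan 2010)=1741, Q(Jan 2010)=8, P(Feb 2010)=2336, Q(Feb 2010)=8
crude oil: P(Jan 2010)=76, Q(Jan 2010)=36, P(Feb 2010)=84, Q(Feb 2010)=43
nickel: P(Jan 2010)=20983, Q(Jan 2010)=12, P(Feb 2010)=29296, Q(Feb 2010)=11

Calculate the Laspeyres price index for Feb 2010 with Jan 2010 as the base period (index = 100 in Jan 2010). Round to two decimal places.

Laspeyres price index uses base-period quantities as weights.
ΣP(Feb 2010)·Q(Jan 2010) = 2336×8 + 84×36 + 29296×12 = 18688 + 3024 + 351552 = 373264
ΣP(Jan 2010)·Q(Jan 2010) = 1741×8 + 76×36 + 20983×12 = 13928 + 2736 + 251796 = 268460
Index = 373264 / 268460 × 100 = 139.0390

139.04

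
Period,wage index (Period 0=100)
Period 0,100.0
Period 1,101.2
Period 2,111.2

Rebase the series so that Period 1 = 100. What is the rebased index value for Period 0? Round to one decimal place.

98.8

Rebased(Period 0) = 100.0 / 101.2 × 100 = 98.8142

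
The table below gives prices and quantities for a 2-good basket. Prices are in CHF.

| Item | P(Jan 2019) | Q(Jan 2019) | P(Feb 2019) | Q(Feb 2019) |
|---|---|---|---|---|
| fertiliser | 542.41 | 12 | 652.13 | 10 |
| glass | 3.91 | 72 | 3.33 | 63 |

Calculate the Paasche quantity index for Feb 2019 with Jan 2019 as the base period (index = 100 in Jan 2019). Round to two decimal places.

Paasche quantity index uses current-period prices as weights.
ΣP(Feb 2019)·Q(Feb 2019) = 652.13×10 + 3.33×63 = 6521.3 + 209.79 = 6731.09
ΣP(Feb 2019)·Q(Jan 2019) = 652.13×12 + 3.33×72 = 7825.56 + 239.76 = 8065.32
Index = 6731.09 / 8065.32 × 100 = 83.4572

83.46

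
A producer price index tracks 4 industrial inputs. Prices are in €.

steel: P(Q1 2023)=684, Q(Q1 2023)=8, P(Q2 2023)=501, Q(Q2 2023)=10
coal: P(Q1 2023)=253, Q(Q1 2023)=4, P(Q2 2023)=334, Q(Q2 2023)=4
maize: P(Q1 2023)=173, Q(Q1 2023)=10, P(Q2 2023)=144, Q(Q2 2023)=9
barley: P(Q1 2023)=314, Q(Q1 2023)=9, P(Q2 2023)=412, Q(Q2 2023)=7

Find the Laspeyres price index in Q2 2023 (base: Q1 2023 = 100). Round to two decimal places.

95.04

Laspeyres price index uses base-period quantities as weights.
ΣP(Q2 2023)·Q(Q1 2023) = 501×8 + 334×4 + 144×10 + 412×9 = 4008 + 1336 + 1440 + 3708 = 10492
ΣP(Q1 2023)·Q(Q1 2023) = 684×8 + 253×4 + 173×10 + 314×9 = 5472 + 1012 + 1730 + 2826 = 11040
Index = 10492 / 11040 × 100 = 95.0362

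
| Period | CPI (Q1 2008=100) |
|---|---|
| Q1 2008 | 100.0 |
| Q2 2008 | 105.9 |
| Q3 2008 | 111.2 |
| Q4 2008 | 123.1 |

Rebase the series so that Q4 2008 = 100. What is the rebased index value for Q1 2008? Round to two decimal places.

81.23

Rebased(Q1 2008) = 100.0 / 123.1 × 100 = 81.2348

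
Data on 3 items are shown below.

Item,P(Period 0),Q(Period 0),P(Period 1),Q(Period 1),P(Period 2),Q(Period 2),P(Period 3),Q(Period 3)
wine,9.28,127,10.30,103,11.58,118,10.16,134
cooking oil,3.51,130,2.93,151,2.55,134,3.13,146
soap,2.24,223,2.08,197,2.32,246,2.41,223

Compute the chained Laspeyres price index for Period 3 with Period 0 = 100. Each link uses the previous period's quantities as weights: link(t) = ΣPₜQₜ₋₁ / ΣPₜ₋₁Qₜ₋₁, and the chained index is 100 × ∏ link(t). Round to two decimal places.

Link Period 0→Period 1:
ΣP(Period 1)Q(Period 0) = 10.30×127 + 2.93×130 + 2.08×223 = 1308.1 + 380.9 + 463.84 = 2152.84
ΣP(Period 0)Q(Period 0) = 9.28×127 + 3.51×130 + 2.24×223 = 1178.56 + 456.3 + 499.52 = 2134.38
link = 2152.84/2134.38 = 1.008649
Link Period 1→Period 2:
ΣP(Period 2)Q(Period 1) = 11.58×103 + 2.55×151 + 2.32×197 = 1192.74 + 385.05 + 457.04 = 2034.83
ΣP(Period 1)Q(Period 1) = 10.30×103 + 2.93×151 + 2.08×197 = 1060.9 + 442.43 + 409.76 = 1913.09
link = 2034.83/1913.09 = 1.063635
Link Period 2→Period 3:
ΣP(Period 3)Q(Period 2) = 10.16×118 + 3.13×134 + 2.41×246 = 1198.88 + 419.42 + 592.86 = 2211.16
ΣP(Period 2)Q(Period 2) = 11.58×118 + 2.55×134 + 2.32×246 = 1366.44 + 341.7 + 570.72 = 2278.86
link = 2211.16/2278.86 = 0.970292
Chained index = 100 × 1.008649 × 1.063635 × 0.970292 = 104.0963

104.10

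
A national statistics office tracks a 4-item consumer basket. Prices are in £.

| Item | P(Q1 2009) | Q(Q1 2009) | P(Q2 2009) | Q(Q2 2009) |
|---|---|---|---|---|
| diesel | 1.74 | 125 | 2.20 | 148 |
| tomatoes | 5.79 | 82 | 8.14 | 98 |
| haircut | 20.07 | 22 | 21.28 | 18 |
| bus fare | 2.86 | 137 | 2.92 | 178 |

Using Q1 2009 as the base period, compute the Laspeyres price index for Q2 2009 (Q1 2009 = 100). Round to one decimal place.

Laspeyres price index uses base-period quantities as weights.
ΣP(Q2 2009)·Q(Q1 2009) = 2.20×125 + 8.14×82 + 21.28×22 + 2.92×137 = 275 + 667.48 + 468.16 + 400.04 = 1810.68
ΣP(Q1 2009)·Q(Q1 2009) = 1.74×125 + 5.79×82 + 20.07×22 + 2.86×137 = 217.5 + 474.78 + 441.54 + 391.82 = 1525.64
Index = 1810.68 / 1525.64 × 100 = 118.6833

118.7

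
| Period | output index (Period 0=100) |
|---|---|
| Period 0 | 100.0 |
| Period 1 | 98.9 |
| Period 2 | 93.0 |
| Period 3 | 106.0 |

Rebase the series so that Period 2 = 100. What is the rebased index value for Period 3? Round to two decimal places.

Rebased(Period 3) = 106.0 / 93.0 × 100 = 113.9785

113.98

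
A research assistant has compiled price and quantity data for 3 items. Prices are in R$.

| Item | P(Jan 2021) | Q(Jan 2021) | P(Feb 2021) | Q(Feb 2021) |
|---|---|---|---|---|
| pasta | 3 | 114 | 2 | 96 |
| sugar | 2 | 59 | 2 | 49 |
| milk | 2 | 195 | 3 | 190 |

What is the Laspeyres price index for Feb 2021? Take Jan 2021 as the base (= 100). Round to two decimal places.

Laspeyres price index uses base-period quantities as weights.
ΣP(Feb 2021)·Q(Jan 2021) = 2×114 + 2×59 + 3×195 = 228 + 118 + 585 = 931
ΣP(Jan 2021)·Q(Jan 2021) = 3×114 + 2×59 + 2×195 = 342 + 118 + 390 = 850
Index = 931 / 850 × 100 = 109.5294

109.53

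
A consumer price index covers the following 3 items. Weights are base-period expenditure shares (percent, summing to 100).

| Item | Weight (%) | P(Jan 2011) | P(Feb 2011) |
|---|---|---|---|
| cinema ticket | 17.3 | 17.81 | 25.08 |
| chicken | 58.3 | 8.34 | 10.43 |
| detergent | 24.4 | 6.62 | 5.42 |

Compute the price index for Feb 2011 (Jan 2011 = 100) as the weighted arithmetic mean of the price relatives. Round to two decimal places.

117.25

cinema ticket: 17.3 × (25.08/17.81) = 17.3 × 1.408198 = 24.3618
chicken: 58.3 × (10.43/8.34) = 58.3 × 1.250600 = 72.9100
detergent: 24.4 × (5.42/6.62) = 24.4 × 0.818731 = 19.9770
Index = Σ wᵢ·(p₁ᵢ/p₀ᵢ) = 24.3618 + 72.9100 + 19.9770 = 117.2488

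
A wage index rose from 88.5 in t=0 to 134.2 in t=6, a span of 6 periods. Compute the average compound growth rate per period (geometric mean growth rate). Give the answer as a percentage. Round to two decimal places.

7.19%

Growth factor = (134.2/88.5)^(1/6) = (1.516384)^(1/6) = 1.071852
Growth rate = 1.071852 − 1 = 0.071852 = 7.1852%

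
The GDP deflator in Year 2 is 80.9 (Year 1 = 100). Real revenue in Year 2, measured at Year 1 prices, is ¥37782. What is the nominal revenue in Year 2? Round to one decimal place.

30565.6

Nominal = Real × (Index/100) = 37782 × (80.9/100)
        = 37782 × 0.809 = 30565.6380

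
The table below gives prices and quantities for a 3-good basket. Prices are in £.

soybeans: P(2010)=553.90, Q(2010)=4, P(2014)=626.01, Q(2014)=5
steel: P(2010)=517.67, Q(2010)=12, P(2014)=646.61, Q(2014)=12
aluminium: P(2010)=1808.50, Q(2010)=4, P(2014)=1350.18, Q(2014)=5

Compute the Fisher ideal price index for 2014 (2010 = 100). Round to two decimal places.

98.94

Laspeyres component (base-period weights):
ΣP(2014)Q(2010) = 626.01×4 + 646.61×12 + 1350.18×4 = 2504.04 + 7759.32 + 5400.72 = 15664.08
ΣP(2010)Q(2010) = 553.90×4 + 517.67×12 + 1808.50×4 = 2215.6 + 6212.04 + 7234 = 15661.64
L = 15664.08 / 15661.64 × 100 = 100.0156
Paasche component (current-period weights):
ΣP(2014)Q(2014) = 626.01×5 + 646.61×12 + 1350.18×5 = 3130.05 + 7759.32 + 6750.9 = 17640.27
ΣP(2010)Q(2014) = 553.90×5 + 517.67×12 + 1808.50×5 = 2769.5 + 6212.04 + 9042.5 = 18024.04
P = 17640.27 / 18024.04 × 100 = 97.8708
Fisher = √(L × P) = √(100.0156 × 97.8708) = 98.9374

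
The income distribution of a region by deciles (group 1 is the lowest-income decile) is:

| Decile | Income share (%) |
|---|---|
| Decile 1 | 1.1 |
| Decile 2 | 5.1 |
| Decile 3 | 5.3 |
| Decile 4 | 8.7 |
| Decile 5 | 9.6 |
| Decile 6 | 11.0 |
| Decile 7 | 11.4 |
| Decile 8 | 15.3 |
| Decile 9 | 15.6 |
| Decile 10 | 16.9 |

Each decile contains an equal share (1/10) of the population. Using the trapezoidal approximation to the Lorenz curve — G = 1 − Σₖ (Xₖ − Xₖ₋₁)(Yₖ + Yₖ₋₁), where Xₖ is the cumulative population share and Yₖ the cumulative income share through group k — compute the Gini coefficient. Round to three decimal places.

0.275

Cumulative income shares Yₖ: 0.0110, 0.0620, 0.1150, 0.2020, 0.2980, 0.4080, 0.5220, 0.6750, 0.8310, 1.0000
Σ (Xₖ−Xₖ₋₁)(Yₖ+Yₖ₋₁) = (1/10)(0.0110+0.0000) + (1/10)(0.0620+0.0110) + (1/10)(0.1150+0.0620) + (1/10)(0.2020+0.1150) + (1/10)(0.2980+0.2020) + (1/10)(0.4080+0.2980) + (1/10)(0.5220+0.4080) + (1/10)(0.6750+0.5220) + (1/10)(0.8310+0.6750) + (1/10)(1.0000+0.8310)
  = 0.0011 + 0.0073 + 0.0177 + 0.0317 + 0.0500 + 0.0706 + 0.0930 + 0.1197 + 0.1506 + 0.1831 = 0.7248
G = 1 − 0.7248 = 0.2752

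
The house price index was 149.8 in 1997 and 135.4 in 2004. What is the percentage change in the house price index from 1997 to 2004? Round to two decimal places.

-9.61%

Change = (135.4 − 149.8) / 149.8 × 100
       = -14.4 / 149.8 × 100 = -9.6128%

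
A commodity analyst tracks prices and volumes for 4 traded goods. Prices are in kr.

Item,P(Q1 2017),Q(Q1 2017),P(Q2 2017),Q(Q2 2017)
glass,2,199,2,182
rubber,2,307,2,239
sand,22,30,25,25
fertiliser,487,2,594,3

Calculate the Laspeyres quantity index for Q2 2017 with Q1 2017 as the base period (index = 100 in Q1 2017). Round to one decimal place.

Laspeyres quantity index uses base-period prices as weights.
ΣP(Q1 2017)·Q(Q2 2017) = 2×182 + 2×239 + 22×25 + 487×3 = 364 + 478 + 550 + 1461 = 2853
ΣP(Q1 2017)·Q(Q1 2017) = 2×199 + 2×307 + 22×30 + 487×2 = 398 + 614 + 660 + 974 = 2646
Index = 2853 / 2646 × 100 = 107.8231

107.8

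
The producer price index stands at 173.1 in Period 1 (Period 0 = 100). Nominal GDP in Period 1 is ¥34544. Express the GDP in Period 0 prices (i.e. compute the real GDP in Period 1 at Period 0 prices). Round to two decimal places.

19956.09

Real = Nominal ÷ (Index/100) = 34544 ÷ (173.1/100)
     = 34544 ÷ 1.731 = 19956.0947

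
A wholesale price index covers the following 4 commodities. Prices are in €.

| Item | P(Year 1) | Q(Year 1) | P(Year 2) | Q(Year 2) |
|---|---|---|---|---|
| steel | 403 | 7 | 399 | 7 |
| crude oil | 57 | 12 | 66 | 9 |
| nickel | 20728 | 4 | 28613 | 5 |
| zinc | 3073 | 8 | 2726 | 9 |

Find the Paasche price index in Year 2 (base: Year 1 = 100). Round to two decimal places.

Paasche price index uses current-period quantities as weights.
ΣP(Year 2)·Q(Year 2) = 399×7 + 66×9 + 28613×5 + 2726×9 = 2793 + 594 + 143065 + 24534 = 170986
ΣP(Year 1)·Q(Year 2) = 403×7 + 57×9 + 20728×5 + 3073×9 = 2821 + 513 + 103640 + 27657 = 134631
Index = 170986 / 134631 × 100 = 127.0034

127.00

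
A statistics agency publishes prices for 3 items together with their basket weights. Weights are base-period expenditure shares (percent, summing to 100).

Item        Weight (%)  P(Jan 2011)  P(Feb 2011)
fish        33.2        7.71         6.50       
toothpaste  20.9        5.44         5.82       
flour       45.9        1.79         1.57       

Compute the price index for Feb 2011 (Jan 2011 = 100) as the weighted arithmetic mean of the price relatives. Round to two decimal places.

90.61

fish: 33.2 × (6.50/7.71) = 33.2 × 0.843061 = 27.9896
toothpaste: 20.9 × (5.82/5.44) = 20.9 × 1.069853 = 22.3599
flour: 45.9 × (1.57/1.79) = 45.9 × 0.877095 = 40.2587
Index = Σ wᵢ·(p₁ᵢ/p₀ᵢ) = 27.9896 + 22.3599 + 40.2587 = 90.6082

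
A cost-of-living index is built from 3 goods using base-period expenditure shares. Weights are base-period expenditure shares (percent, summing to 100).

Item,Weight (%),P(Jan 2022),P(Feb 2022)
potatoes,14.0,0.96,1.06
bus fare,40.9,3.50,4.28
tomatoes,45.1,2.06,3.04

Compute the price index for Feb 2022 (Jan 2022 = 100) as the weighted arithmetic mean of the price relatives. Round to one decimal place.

132.0

potatoes: 14.0 × (1.06/0.96) = 14.0 × 1.104167 = 15.4583
bus fare: 40.9 × (4.28/3.50) = 40.9 × 1.222857 = 50.0149
tomatoes: 45.1 × (3.04/2.06) = 45.1 × 1.475728 = 66.5553
Index = Σ wᵢ·(p₁ᵢ/p₀ᵢ) = 15.4583 + 50.0149 + 66.5553 = 132.0285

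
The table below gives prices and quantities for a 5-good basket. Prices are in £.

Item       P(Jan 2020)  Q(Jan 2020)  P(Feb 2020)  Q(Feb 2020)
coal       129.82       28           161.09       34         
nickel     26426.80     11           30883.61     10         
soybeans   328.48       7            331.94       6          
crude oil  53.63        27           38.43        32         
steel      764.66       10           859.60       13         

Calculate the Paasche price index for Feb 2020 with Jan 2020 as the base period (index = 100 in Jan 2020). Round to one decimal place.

116.4

Paasche price index uses current-period quantities as weights.
ΣP(Feb 2020)·Q(Feb 2020) = 161.09×34 + 30883.61×10 + 331.94×6 + 38.43×32 + 859.60×13 = 5477.06 + 308836.1 + 1991.64 + 1229.76 + 11174.8 = 328709.36
ΣP(Jan 2020)·Q(Feb 2020) = 129.82×34 + 26426.80×10 + 328.48×6 + 53.63×32 + 764.66×13 = 4413.88 + 264268 + 1970.88 + 1716.16 + 9940.58 = 282309.5
Index = 328709.36 / 282309.5 × 100 = 116.4358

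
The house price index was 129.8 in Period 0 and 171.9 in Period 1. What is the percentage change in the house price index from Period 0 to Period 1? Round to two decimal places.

Change = (171.9 − 129.8) / 129.8 × 100
       = 42.1 / 129.8 × 100 = 32.4345%

32.43%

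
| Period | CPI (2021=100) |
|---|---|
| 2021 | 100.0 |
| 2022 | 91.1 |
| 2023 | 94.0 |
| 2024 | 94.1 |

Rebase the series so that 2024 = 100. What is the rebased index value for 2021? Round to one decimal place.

Rebased(2021) = 100.0 / 94.1 × 100 = 106.2699

106.3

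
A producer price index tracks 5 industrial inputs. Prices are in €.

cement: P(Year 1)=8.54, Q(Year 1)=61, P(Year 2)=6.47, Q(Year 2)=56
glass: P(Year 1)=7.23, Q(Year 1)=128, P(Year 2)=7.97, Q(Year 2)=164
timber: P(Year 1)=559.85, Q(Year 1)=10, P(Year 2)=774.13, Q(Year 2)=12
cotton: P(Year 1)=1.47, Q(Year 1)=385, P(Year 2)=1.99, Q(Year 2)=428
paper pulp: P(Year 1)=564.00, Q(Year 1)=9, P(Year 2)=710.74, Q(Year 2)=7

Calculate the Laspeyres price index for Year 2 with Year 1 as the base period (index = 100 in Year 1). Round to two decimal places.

128.63

Laspeyres price index uses base-period quantities as weights.
ΣP(Year 2)·Q(Year 1) = 6.47×61 + 7.97×128 + 774.13×10 + 1.99×385 + 710.74×9 = 394.67 + 1020.16 + 7741.3 + 766.15 + 6396.66 = 16318.94
ΣP(Year 1)·Q(Year 1) = 8.54×61 + 7.23×128 + 559.85×10 + 1.47×385 + 564.00×9 = 520.94 + 925.44 + 5598.5 + 565.95 + 5076 = 12686.83
Index = 16318.94 / 12686.83 × 100 = 128.6290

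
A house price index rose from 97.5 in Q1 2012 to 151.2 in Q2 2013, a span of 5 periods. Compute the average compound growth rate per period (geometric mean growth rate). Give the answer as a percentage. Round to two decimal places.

9.17%

Growth factor = (151.2/97.5)^(1/5) = (1.550769)^(1/5) = 1.091715
Growth rate = 1.091715 − 1 = 0.091715 = 9.1715%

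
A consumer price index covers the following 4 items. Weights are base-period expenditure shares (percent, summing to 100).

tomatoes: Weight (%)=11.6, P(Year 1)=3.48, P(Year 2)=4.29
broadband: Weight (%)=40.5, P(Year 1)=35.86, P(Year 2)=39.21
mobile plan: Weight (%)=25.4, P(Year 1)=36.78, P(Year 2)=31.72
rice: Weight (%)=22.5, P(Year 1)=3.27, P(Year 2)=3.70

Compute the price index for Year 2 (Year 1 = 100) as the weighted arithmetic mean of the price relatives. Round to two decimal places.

tomatoes: 11.6 × (4.29/3.48) = 11.6 × 1.232759 = 14.3000
broadband: 40.5 × (39.21/35.86) = 40.5 × 1.093419 = 44.2835
mobile plan: 25.4 × (31.72/36.78) = 25.4 × 0.862425 = 21.9056
rice: 22.5 × (3.70/3.27) = 22.5 × 1.131498 = 25.4587
Index = Σ wᵢ·(p₁ᵢ/p₀ᵢ) = 14.3000 + 44.2835 + 21.9056 + 25.4587 = 105.9478

105.95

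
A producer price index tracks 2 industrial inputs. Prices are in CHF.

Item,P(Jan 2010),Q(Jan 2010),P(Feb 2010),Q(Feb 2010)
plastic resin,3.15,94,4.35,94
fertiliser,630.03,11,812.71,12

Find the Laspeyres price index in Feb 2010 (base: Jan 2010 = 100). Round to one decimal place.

Laspeyres price index uses base-period quantities as weights.
ΣP(Feb 2010)·Q(Jan 2010) = 4.35×94 + 812.71×11 = 408.9 + 8939.81 = 9348.71
ΣP(Jan 2010)·Q(Jan 2010) = 3.15×94 + 630.03×11 = 296.1 + 6930.33 = 7226.43
Index = 9348.71 / 7226.43 × 100 = 129.3683

129.4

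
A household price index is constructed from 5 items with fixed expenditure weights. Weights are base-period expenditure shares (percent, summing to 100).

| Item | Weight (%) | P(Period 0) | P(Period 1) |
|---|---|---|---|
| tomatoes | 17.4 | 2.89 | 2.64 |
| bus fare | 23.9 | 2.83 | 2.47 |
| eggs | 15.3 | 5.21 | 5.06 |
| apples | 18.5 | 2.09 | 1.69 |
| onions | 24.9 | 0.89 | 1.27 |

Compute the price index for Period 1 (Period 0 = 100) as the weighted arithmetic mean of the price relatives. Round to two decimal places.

102.10

tomatoes: 17.4 × (2.64/2.89) = 17.4 × 0.913495 = 15.8948
bus fare: 23.9 × (2.47/2.83) = 23.9 × 0.872792 = 20.8597
eggs: 15.3 × (5.06/5.21) = 15.3 × 0.971209 = 14.8595
apples: 18.5 × (1.69/2.09) = 18.5 × 0.808612 = 14.9593
onions: 24.9 × (1.27/0.89) = 24.9 × 1.426966 = 35.5315
Index = Σ wᵢ·(p₁ᵢ/p₀ᵢ) = 15.8948 + 20.8597 + 14.8595 + 14.9593 + 35.5315 = 102.1048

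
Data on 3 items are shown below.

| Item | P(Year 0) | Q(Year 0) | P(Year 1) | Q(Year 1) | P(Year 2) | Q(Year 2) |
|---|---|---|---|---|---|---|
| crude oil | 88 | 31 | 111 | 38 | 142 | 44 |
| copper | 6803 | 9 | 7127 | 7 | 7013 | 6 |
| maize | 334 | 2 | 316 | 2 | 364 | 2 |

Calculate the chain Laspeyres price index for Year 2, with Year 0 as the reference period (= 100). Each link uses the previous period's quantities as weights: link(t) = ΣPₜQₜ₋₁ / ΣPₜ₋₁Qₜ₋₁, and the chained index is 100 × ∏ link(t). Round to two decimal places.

Link Year 0→Year 1:
ΣP(Year 1)Q(Year 0) = 111×31 + 7127×9 + 316×2 = 3441 + 64143 + 632 = 68216
ΣP(Year 0)Q(Year 0) = 88×31 + 6803×9 + 334×2 = 2728 + 61227 + 668 = 64623
link = 68216/64623 = 1.055599
Link Year 1→Year 2:
ΣP(Year 2)Q(Year 1) = 142×38 + 7013×7 + 364×2 = 5396 + 49091 + 728 = 55215
ΣP(Year 1)Q(Year 1) = 111×38 + 7127×7 + 316×2 = 4218 + 49889 + 632 = 54739
link = 55215/54739 = 1.008696
Chained index = 100 × 1.055599 × 1.008696 = 106.4779

106.48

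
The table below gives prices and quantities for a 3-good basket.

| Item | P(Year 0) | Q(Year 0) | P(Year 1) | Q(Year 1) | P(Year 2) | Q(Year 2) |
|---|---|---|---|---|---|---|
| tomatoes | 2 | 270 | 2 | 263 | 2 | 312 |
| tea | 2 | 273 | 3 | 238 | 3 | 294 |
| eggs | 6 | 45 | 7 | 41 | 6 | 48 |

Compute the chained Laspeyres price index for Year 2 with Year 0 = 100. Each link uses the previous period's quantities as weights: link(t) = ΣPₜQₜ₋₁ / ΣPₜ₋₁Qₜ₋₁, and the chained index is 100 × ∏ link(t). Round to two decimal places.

120.14

Link Year 0→Year 1:
ΣP(Year 1)Q(Year 0) = 2×270 + 3×273 + 7×45 = 540 + 819 + 315 = 1674
ΣP(Year 0)Q(Year 0) = 2×270 + 2×273 + 6×45 = 540 + 546 + 270 = 1356
link = 1674/1356 = 1.234513
Link Year 1→Year 2:
ΣP(Year 2)Q(Year 1) = 2×263 + 3×238 + 6×41 = 526 + 714 + 246 = 1486
ΣP(Year 1)Q(Year 1) = 2×263 + 3×238 + 7×41 = 526 + 714 + 287 = 1527
link = 1486/1527 = 0.973150
Chained index = 100 × 1.234513 × 0.973150 = 120.1367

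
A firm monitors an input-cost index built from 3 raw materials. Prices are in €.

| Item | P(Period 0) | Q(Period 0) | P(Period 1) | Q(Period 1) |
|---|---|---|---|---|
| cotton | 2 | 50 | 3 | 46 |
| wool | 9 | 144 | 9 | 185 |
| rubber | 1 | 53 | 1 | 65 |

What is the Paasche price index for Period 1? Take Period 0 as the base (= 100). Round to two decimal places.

102.52

Paasche price index uses current-period quantities as weights.
ΣP(Period 1)·Q(Period 1) = 3×46 + 9×185 + 1×65 = 138 + 1665 + 65 = 1868
ΣP(Period 0)·Q(Period 1) = 2×46 + 9×185 + 1×65 = 92 + 1665 + 65 = 1822
Index = 1868 / 1822 × 100 = 102.5247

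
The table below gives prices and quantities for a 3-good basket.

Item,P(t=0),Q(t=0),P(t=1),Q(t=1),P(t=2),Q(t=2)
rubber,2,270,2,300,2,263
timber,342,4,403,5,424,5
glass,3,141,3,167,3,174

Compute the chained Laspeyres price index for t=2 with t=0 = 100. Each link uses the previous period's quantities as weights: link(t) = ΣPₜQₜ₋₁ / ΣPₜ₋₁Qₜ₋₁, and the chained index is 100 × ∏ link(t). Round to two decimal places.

Link t=0→t=1:
ΣP(t=1)Q(t=0) = 2×270 + 403×4 + 3×141 = 540 + 1612 + 423 = 2575
ΣP(t=0)Q(t=0) = 2×270 + 342×4 + 3×141 = 540 + 1368 + 423 = 2331
link = 2575/2331 = 1.104676
Link t=1→t=2:
ΣP(t=2)Q(t=1) = 2×300 + 424×5 + 3×167 = 600 + 2120 + 501 = 3221
ΣP(t=1)Q(t=1) = 2×300 + 403×5 + 3×167 = 600 + 2015 + 501 = 3116
link = 3221/3116 = 1.033697
Chained index = 100 × 1.104676 × 1.033697 = 114.1900

114.19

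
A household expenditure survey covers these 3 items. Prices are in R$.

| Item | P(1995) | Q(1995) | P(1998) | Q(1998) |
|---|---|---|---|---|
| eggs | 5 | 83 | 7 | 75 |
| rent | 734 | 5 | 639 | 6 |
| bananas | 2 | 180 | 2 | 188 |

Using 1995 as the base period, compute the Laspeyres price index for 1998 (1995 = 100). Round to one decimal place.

Laspeyres price index uses base-period quantities as weights.
ΣP(1998)·Q(1995) = 7×83 + 639×5 + 2×180 = 581 + 3195 + 360 = 4136
ΣP(1995)·Q(1995) = 5×83 + 734×5 + 2×180 = 415 + 3670 + 360 = 4445
Index = 4136 / 4445 × 100 = 93.0484

93.0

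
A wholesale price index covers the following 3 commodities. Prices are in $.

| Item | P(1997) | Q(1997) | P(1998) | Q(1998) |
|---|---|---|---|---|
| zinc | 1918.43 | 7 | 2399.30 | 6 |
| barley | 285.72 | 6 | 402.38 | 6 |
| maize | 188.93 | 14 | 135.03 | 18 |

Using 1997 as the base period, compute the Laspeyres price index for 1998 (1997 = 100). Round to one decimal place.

118.6

Laspeyres price index uses base-period quantities as weights.
ΣP(1998)·Q(1997) = 2399.30×7 + 402.38×6 + 135.03×14 = 16795.1 + 2414.28 + 1890.42 = 21099.8
ΣP(1997)·Q(1997) = 1918.43×7 + 285.72×6 + 188.93×14 = 13429.01 + 1714.32 + 2645.02 = 17788.35
Index = 21099.8 / 17788.35 × 100 = 118.6158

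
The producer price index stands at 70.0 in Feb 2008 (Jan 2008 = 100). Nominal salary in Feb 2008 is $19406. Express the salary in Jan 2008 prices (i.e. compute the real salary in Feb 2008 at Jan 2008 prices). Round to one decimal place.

27722.9

Real = Nominal ÷ (Index/100) = 19406 ÷ (70.0/100)
     = 19406 ÷ 0.700 = 27722.8571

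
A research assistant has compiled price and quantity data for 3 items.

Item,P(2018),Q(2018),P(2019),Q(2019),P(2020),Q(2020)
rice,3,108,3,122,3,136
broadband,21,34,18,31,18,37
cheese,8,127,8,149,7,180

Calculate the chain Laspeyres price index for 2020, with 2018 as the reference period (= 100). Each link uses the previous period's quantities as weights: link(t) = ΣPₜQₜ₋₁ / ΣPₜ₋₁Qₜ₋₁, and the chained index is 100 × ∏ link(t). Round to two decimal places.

88.34

Link 2018→2019:
ΣP(2019)Q(2018) = 3×108 + 18×34 + 8×127 = 324 + 612 + 1016 = 1952
ΣP(2018)Q(2018) = 3×108 + 21×34 + 8×127 = 324 + 714 + 1016 = 2054
link = 1952/2054 = 0.950341
Link 2019→2020:
ΣP(2020)Q(2019) = 3×122 + 18×31 + 7×149 = 366 + 558 + 1043 = 1967
ΣP(2019)Q(2019) = 3×122 + 18×31 + 8×149 = 366 + 558 + 1192 = 2116
link = 1967/2116 = 0.929584
Chained index = 100 × 0.950341 × 0.929584 = 88.3422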